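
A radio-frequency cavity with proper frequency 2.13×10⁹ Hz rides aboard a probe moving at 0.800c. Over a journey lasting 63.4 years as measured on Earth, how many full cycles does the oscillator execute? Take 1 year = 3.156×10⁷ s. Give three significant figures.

γ = 1/√(1 − 0.800²) = 5/3 ≈ 1.667
The oscillator's own cycle count is N = f × τ where τ is the proper time aboard the probe. τ = Δt/γ = 63.4/1.667 = 38.04 years = 1.201×10⁹ s.
N = 2.13×10⁹ × 1.201×10⁹ = 2.557×10¹⁸.

N = 2.56×10¹⁸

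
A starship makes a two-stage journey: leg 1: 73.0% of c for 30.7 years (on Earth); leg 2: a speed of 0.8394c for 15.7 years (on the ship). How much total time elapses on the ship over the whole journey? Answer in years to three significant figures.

Leg 1: β = 0.730; γ = 1/√(1 − 0.730²) = 1/√0.4671 = 1.463; τ_1 = 30.7/1.463 = 20.98 years.
Leg 2: 15.7 years is already measured on the ship.
Total: 20.98 + 15.70 years.

τ = 36.7 years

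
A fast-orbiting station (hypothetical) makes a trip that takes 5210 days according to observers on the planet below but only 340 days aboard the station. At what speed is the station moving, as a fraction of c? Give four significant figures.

The proper time is measured aboard the station (both events occur at the station's location); Δt is measured on the planet below. γ = Δt/τ = 5210/340 = 15.32.
β = √(1 − 1/γ²) = √(1 − 0.004259) = √0.9957

v = 0.9979c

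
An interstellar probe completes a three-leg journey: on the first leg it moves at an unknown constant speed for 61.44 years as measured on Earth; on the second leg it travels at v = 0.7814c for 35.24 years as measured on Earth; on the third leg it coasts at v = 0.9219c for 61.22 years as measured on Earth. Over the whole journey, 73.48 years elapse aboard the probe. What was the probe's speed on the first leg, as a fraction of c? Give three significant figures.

Leg 1: speed unknown; τ_1 = 61.44/γ_1.
Leg 2: γ = 1/√(1 − 0.7814²) = 1/√0.3894 = 1.602; τ_2 = 35.24/1.602 = 21.99 years.
Leg 3: γ = 1/√(1 − 0.9219²) = 1/√0.1501 = 2.581; τ_3 = 61.22/2.581 = 23.72 years.
Total proper time: τ_1 + 21.99 + 23.72 = 73.48, so τ_1 = 73.48 − 45.71 = 27.77 years.
γ_1 = 61.44/27.77 = 2.212; β = √(1 − 1/γ²) = √0.7957.

β = 0.892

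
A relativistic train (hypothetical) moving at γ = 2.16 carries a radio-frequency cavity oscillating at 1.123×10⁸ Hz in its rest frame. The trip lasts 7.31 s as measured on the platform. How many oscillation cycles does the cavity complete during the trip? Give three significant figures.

N = 3.80×10⁸

γ = 2.16
The oscillator's own cycle count is N = f × τ where τ is the proper time on the train. τ = Δt/γ = 7.31/2.160 = 3.384 s = 3.384×10⁰ s.
N = 1.123×10⁸ × 3.384×10⁰ = 3.801×10⁸.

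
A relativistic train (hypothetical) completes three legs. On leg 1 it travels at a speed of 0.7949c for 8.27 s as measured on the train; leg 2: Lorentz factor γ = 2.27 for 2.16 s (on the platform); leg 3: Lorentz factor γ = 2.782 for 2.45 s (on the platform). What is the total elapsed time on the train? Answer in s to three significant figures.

Leg 1: 8.27 s is already measured on the train.
Leg 2: γ = 2.27; τ_2 = 2.16/2.270 = 0.9515 s.
Leg 3: γ = 2.782; τ_3 = 2.45/2.782 = 0.8807 s.
Total: 8.270 + 0.9515 + 0.8807 s.

τ = 10.1 s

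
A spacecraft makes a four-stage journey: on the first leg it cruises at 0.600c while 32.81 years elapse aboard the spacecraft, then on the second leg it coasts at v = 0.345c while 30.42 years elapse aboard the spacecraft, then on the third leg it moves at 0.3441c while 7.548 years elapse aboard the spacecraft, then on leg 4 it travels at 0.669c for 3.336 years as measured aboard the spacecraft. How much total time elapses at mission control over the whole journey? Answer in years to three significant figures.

Δt = 85.9 years

Leg 1: γ = 1/√(1 − 0.600²) = 5/4 = 1.250; Δt_1 = 1.250 × 32.81 = 41.01 years.
Leg 2: γ = 1/√(1 − 0.345²) = 1/√0.8810 = 1.065; Δt_2 = 1.065 × 30.42 = 32.41 years.
Leg 3: γ = 1/√(1 − 0.3441²) = 1/√0.8816 = 1.065; Δt_3 = 1.065 × 7.548 = 8.039 years.
Leg 4: γ = 1/√(1 − 0.669²) = 1/√0.5524 = 1.345; Δt_4 = 1.345 × 3.336 = 4.488 years.
Total: 41.01 + 32.41 + 8.039 + 4.488 years.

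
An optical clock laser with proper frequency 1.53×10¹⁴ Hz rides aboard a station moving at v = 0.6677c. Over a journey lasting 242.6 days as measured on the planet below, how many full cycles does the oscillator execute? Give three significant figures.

N = 2.39×10²¹

γ = 1/√(1 − 0.6677²) = 1/√0.5542 = 1.343
The oscillator's own cycle count is N = f × τ where τ is the proper time aboard the station. τ = Δt/γ = 242.6/1.343 = 180.6 days = 1.560×10⁷ s.
N = 1.53×10¹⁴ × 1.560×10⁷ = 2.387×10²¹.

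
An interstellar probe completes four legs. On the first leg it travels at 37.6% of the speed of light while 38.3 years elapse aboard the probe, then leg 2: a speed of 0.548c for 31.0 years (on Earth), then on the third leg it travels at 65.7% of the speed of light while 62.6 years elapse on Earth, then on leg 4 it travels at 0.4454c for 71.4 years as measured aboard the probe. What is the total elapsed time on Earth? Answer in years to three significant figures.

Leg 1: β = 0.376; γ = 1/√(1 − 0.376²) = 1/√0.8586 = 1.079; Δt_1 = 1.079 × 38.3 = 41.33 years.
Leg 2: 31.0 years is already measured on Earth.
Leg 3: 62.6 years is already measured on Earth.
Leg 4: γ = 1/√(1 − 0.4454²) = 1/√0.8016 = 1.117; Δt_4 = 1.117 × 71.4 = 79.75 years.
Total: 41.33 + 31.00 + 62.60 + 79.75 years.

Δt = 215 years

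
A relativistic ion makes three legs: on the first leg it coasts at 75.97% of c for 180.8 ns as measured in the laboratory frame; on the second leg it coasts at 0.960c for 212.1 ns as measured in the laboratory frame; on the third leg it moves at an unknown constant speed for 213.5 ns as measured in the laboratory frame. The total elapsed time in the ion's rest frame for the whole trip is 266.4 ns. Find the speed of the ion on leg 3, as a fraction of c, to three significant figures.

Leg 1: β = 0.7597; γ = 1/√(1 − 0.7597²) = 1/√0.4229 = 1.538; τ_1 = 180.8/1.538 = 117.6 ns.
Leg 2: γ = 1/√(1 − 0.960²) = 25/7 ≈ 3.571; τ_2 = 212.1/3.571 = 59.39 ns.
Leg 3: speed unknown; τ_3 = 213.5/γ_3.
Total proper time: 117.6 + 59.39 + τ_3 = 266.4, so τ_3 = 266.4 − 177.0 = 89.44 ns.
γ_3 = 213.5/89.44 = 2.387; β = √(1 − 1/γ²) = √0.8245.

β = 0.908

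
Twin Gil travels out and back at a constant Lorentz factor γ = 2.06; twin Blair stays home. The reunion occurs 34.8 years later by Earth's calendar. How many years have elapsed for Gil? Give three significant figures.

τ = 16.9 years

γ = 2.06
Gil's clock measures proper time along the trip: τ = Δt/γ = 34.8/2.060 years.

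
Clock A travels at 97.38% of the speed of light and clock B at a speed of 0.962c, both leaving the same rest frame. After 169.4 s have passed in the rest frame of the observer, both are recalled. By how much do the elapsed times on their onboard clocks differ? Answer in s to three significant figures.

A: β = 0.9738; γ = 1/√(1 − 0.9738²) = 1/√0.05171 = 4.397; τ_A = 169.4/4.397 = 38.52 s.
B: γ = 1/√(1 − 0.962²) = 1/√0.07456 = 3.662; τ_B = 169.4/3.662 = 46.25 s.

|τ_A − τ_B| = 7.73 s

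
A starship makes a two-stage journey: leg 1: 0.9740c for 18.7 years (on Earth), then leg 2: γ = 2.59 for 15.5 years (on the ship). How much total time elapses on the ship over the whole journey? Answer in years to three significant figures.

τ = 19.7 years

Leg 1: γ = 1/√(1 − 0.9740²) = 1/√0.05132 = 4.414; τ_1 = 18.7/4.414 = 4.236 years.
Leg 2: 15.5 years is already measured on the ship.
Total: 4.236 + 15.50 years.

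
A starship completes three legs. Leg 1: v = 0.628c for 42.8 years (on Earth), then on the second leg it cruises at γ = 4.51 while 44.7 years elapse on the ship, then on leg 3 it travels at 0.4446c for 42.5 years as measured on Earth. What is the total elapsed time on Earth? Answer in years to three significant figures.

Δt = 287 years

Leg 1: 42.8 years is already measured on Earth.
Leg 2: γ = 4.51; Δt_2 = 4.510 × 44.7 = 201.6 years.
Leg 3: 42.5 years is already measured on Earth.
Total: 42.80 + 201.6 + 42.50 years.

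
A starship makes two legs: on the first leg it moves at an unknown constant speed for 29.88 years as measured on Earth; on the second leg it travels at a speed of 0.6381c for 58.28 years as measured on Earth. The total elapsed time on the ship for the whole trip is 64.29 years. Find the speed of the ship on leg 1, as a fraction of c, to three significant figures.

β = 0.760

Leg 1: speed unknown; τ_1 = 29.88/γ_1.
Leg 2: γ = 1/√(1 − 0.6381²) = 1/√0.5928 = 1.299; τ_2 = 58.28/1.299 = 44.87 years.
Total proper time: τ_1 + 44.87 = 64.29, so τ_1 = 64.29 − 44.87 = 19.42 years.
γ_1 = 29.88/19.42 = 1.539; β = √(1 − 1/γ²) = √0.5777.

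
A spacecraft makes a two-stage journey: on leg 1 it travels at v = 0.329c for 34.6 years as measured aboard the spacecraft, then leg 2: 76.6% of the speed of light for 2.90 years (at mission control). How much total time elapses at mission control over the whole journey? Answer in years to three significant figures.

Δt = 39.5 years

Leg 1: γ = 1/√(1 − 0.329²) = 1/√0.8918 = 1.059; Δt_1 = 1.059 × 34.6 = 36.64 years.
Leg 2: 2.90 years is already measured at mission control.
Total: 36.64 + 2.900 years.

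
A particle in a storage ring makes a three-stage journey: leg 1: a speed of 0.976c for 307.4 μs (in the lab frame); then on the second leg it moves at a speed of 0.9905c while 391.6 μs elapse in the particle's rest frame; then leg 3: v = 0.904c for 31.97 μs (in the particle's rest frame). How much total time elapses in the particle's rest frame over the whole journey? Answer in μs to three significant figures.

Leg 1: γ = 1/√(1 − 0.976²) = 1/√0.04742 = 4.592; τ_1 = 307.4/4.592 = 66.94 μs.
Leg 2: 391.6 μs is already measured in the particle's rest frame.
Leg 3: 31.97 μs is already measured in the particle's rest frame.
Total: 66.94 + 391.6 + 31.97 μs.

τ = 491 μs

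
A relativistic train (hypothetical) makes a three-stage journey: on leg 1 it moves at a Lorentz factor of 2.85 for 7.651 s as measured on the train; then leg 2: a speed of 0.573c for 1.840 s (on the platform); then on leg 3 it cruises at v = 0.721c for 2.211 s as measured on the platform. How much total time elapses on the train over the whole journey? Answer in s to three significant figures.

τ = 10.7 s

Leg 1: 7.651 s is already measured on the train.
Leg 2: γ = 1/√(1 − 0.573²) = 1/√0.6717 = 1.220; τ_2 = 1.840/1.220 = 1.508 s.
Leg 3: γ = 1/√(1 − 0.721²) = 1/√0.4802 = 1.443; τ_3 = 2.211/1.443 = 1.532 s.
Total: 7.651 + 1.508 + 1.532 s.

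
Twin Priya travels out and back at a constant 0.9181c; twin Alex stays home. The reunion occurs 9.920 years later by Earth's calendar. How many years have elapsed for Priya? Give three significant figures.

τ = 3.93 years

γ = 1/√(1 − 0.9181²) = 1/√0.1571 = 2.523
Priya's clock measures proper time along the trip: τ = Δt/γ = 9.920/2.523 years.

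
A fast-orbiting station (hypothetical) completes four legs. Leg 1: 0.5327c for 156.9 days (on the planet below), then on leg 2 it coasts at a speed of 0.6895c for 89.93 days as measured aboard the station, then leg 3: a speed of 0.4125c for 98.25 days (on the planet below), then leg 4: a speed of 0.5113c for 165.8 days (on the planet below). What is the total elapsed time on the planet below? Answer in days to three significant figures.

Δt = 545 days

Leg 1: 156.9 days is already measured on the planet below.
Leg 2: γ = 1/√(1 − 0.6895²) = 1/√0.5246 = 1.381; Δt_2 = 1.381 × 89.93 = 124.2 days.
Leg 3: 98.25 days is already measured on the planet below.
Leg 4: 165.8 days is already measured on the planet below.
Total: 156.9 + 124.2 + 98.25 + 165.8 days.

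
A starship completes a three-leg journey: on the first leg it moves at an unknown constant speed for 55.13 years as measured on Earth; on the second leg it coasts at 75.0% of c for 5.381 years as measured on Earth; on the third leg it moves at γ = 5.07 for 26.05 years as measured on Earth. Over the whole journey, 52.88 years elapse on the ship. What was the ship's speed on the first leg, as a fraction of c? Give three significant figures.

Leg 1: speed unknown; τ_1 = 55.13/γ_1.
Leg 2: β = 0.750; γ = 1/√(1 − 0.750²) = 1/√0.4375 = 1.512; τ_2 = 5.381/1.512 = 3.559 years.
Leg 3: γ = 5.07; τ_3 = 26.05/5.070 = 5.138 years.
Total proper time: τ_1 + 3.559 + 5.138 = 52.88, so τ_1 = 52.88 − 8.697 = 44.18 years.
γ_1 = 55.13/44.18 = 1.248; β = √(1 − 1/γ²) = √0.3577.

β = 0.598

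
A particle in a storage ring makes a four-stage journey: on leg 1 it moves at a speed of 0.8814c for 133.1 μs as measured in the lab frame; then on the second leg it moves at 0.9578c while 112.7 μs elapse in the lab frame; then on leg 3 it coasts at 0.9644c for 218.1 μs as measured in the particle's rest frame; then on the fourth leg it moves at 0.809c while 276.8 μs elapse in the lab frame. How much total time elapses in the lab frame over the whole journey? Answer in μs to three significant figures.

Δt = 1350 μs

Leg 1: 133.1 μs is already measured in the lab frame.
Leg 2: 112.7 μs is already measured in the lab frame.
Leg 3: γ = 1/√(1 − 0.9644²) = 1/√0.06993 = 3.781; Δt_3 = 3.781 × 218.1 = 824.7 μs.
Leg 4: 276.8 μs is already measured in the lab frame.
Total: 133.1 + 112.7 + 824.7 + 276.8 μs.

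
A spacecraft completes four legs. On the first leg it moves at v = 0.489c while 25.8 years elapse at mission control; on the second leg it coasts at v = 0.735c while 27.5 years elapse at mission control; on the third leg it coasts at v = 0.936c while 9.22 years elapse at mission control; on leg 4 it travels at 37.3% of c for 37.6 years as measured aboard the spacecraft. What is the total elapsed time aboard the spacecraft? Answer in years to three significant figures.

Leg 1: γ = 1/√(1 − 0.489²) = 1/√0.7609 = 1.146; τ_1 = 25.8/1.146 = 22.50 years.
Leg 2: γ = 1/√(1 − 0.735²) = 1/√0.4598 = 1.475; τ_2 = 27.5/1.475 = 18.65 years.
Leg 3: γ = 1/√(1 − 0.936²) = 1/√0.1239 = 2.841; τ_3 = 9.22/2.841 = 3.245 years.
Leg 4: 37.6 years is already measured aboard the spacecraft.
Total: 22.50 + 18.65 + 3.245 + 37.60 years.

τ = 82.0 years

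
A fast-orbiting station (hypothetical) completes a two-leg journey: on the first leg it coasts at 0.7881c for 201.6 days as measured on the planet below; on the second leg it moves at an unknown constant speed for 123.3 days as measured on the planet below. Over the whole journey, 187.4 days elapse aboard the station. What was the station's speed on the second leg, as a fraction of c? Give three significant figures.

Leg 1: γ = 1/√(1 − 0.7881²) = 1/√0.3789 = 1.625; τ_1 = 201.6/1.625 = 124.1 days.
Leg 2: speed unknown; τ_2 = 123.3/γ_2.
Total proper time: 124.1 + τ_2 = 187.4, so τ_2 = 187.4 − 124.1 = 63.31 days.
γ_2 = 123.3/63.31 = 1.948; β = √(1 − 1/γ²) = √0.7364.

β = 0.858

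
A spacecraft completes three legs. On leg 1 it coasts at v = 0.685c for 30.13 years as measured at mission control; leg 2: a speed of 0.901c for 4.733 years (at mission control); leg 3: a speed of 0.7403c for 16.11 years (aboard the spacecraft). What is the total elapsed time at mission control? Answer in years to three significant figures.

Leg 1: 30.13 years is already measured at mission control.
Leg 2: 4.733 years is already measured at mission control.
Leg 3: γ = 1/√(1 − 0.7403²) = 1/√0.4520 = 1.487; Δt_3 = 1.487 × 16.11 = 23.96 years.
Total: 30.13 + 4.733 + 23.96 years.

Δt = 58.8 years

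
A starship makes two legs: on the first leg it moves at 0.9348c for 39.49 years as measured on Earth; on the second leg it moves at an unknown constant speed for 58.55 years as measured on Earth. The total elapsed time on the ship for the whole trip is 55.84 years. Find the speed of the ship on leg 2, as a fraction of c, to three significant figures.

β = 0.700

Leg 1: γ = 1/√(1 − 0.9348²) = 1/√0.1261 = 2.816; τ_1 = 39.49/2.816 = 14.03 years.
Leg 2: speed unknown; τ_2 = 58.55/γ_2.
Total proper time: 14.03 + τ_2 = 55.84, so τ_2 = 55.84 − 14.03 = 41.81 years.
γ_2 = 58.55/41.81 = 1.400; β = √(1 − 1/γ²) = √0.4900.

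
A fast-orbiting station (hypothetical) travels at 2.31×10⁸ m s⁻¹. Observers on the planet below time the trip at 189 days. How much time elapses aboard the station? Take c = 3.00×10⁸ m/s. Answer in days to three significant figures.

τ = 121 days

β = 2.31×10⁸/3.00×10⁸ = 0.7700; γ = 1/√(1 − 0.7700²) = 1.567
The interval measured on the planet below is the dilated one; the clock aboard the station measures the proper time τ = Δt/γ = 189/1.567 days.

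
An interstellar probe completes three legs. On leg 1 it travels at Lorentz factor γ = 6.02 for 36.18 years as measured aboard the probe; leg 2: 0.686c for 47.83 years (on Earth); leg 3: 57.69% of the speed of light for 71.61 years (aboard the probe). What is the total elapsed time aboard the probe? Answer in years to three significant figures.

Leg 1: 36.18 years is already measured aboard the probe.
Leg 2: γ = 1/√(1 − 0.686²) = 1/√0.5294 = 1.374; τ_2 = 47.83/1.374 = 34.80 years.
Leg 3: 71.61 years is already measured aboard the probe.
Total: 36.18 + 34.80 + 71.61 years.

τ = 143 years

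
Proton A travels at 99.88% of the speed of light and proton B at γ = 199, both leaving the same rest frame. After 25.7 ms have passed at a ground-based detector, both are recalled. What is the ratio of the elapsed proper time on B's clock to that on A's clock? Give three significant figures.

τ_B/τ_A = 0.103

A: β = 0.9988; γ = 1/√(1 − 0.9988²) = 1/√0.002399 = 20.42. B: γ = 199.
τ_A/τ_B = γ_B/γ_A = 199.0/20.42 = 9.746, so τ_B/τ_A = 0.1026.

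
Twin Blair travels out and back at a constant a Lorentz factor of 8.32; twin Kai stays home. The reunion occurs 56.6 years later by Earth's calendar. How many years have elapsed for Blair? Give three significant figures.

γ = 8.32
Blair's clock measures proper time along the trip: τ = Δt/γ = 56.6/8.320 years.

τ = 6.80 years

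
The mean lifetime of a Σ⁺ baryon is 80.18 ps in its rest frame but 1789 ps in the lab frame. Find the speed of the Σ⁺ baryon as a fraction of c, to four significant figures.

γ = Δt/τ₀ = 1789/80.18 = 22.31
β = √(1 − 1/γ²) = √(1 − 0.002009) = √0.9980

β = 0.9990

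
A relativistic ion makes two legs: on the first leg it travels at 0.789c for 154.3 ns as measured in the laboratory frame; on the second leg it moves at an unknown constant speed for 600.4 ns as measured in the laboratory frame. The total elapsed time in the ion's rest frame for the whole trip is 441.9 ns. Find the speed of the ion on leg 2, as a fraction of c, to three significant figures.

β = 0.816

Leg 1: γ = 1/√(1 − 0.789²) = 1/√0.3775 = 1.628; τ_1 = 154.3/1.628 = 94.80 ns.
Leg 2: speed unknown; τ_2 = 600.4/γ_2.
Total proper time: 94.80 + τ_2 = 441.9, so τ_2 = 441.9 − 94.80 = 347.1 ns.
γ_2 = 600.4/347.1 = 1.730; β = √(1 − 1/γ²) = √0.6658.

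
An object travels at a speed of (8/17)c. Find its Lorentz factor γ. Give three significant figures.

γ = 1/√(1 − (8/17)²) = 17/15 ≈ 1.133

γ = 1.13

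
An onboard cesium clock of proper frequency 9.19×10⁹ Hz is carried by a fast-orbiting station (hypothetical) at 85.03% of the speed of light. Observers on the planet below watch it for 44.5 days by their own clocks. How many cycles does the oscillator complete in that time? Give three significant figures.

N = 1.86×10¹⁶

β = 0.8503; γ = 1/√(1 − 0.8503²) = 1/√0.2770 = 1.900
During 44.5 days of lab time, the oscillator's proper time advances by τ = Δt/γ = 44.5/1.900 = 23.42 days = 2.024×10⁶ s.
N = f × τ = 9.19×10⁹ × 2.024×10⁶ = 1.860×10¹⁶.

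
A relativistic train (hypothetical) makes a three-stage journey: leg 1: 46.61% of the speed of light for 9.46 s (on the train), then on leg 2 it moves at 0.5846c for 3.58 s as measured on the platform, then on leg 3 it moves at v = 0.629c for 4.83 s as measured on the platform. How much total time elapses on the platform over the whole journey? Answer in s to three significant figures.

Leg 1: β = 0.4661; γ = 1/√(1 − 0.4661²) = 1/√0.7828 = 1.130; Δt_1 = 1.130 × 9.46 = 10.69 s.
Leg 2: 3.58 s is already measured on the platform.
Leg 3: 4.83 s is already measured on the platform.
Total: 10.69 + 3.580 + 4.830 s.

Δt = 19.1 s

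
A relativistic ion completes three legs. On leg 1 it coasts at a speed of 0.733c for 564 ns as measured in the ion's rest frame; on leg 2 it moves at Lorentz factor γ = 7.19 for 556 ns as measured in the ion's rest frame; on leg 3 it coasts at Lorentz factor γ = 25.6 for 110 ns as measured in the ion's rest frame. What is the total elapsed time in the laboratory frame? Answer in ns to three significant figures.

Leg 1: γ = 1/√(1 − 0.733²) = 1/√0.4627 = 1.470; Δt_1 = 1.470 × 564 = 829.1 ns.
Leg 2: γ = 7.19; Δt_2 = 7.190 × 556 = 3998 ns.
Leg 3: γ = 25.6; Δt_3 = 25.60 × 110 = 2816 ns.
Total: 829.1 + 3998 + 2816 ns.

Δt = 7640 ns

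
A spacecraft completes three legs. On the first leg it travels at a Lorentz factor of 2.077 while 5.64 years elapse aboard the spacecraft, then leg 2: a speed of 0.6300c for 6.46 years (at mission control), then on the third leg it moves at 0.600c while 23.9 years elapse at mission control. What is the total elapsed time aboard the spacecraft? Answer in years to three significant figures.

Leg 1: 5.64 years is already measured aboard the spacecraft.
Leg 2: γ = 1/√(1 − 0.6300²) = 1/√0.6031 = 1.288; τ_2 = 6.46/1.288 = 5.017 years.
Leg 3: γ = 1/√(1 − 0.600²) = 5/4 = 1.250; τ_3 = 23.9/1.250 = 19.12 years.
Total: 5.640 + 5.017 + 19.12 years.

τ = 29.8 years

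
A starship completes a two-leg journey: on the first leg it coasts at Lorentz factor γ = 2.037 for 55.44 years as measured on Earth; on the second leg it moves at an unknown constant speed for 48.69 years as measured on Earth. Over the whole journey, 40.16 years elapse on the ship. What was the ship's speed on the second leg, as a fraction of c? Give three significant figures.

Leg 1: γ = 2.037; τ_1 = 55.44/2.037 = 27.22 years.
Leg 2: speed unknown; τ_2 = 48.69/γ_2.
Total proper time: 27.22 + τ_2 = 40.16, so τ_2 = 40.16 − 27.22 = 12.94 years.
γ_2 = 48.69/12.94 = 3.762; β = √(1 − 1/γ²) = √0.9293.

β = 0.964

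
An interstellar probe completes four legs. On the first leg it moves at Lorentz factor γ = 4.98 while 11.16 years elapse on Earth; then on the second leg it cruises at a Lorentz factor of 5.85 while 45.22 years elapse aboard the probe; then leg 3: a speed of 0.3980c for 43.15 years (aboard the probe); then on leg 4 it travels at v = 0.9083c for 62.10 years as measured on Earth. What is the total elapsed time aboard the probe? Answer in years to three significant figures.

Leg 1: γ = 4.98; τ_1 = 11.16/4.980 = 2.241 years.
Leg 2: 45.22 years is already measured aboard the probe.
Leg 3: 43.15 years is already measured aboard the probe.
Leg 4: γ = 1/√(1 − 0.9083²) = 1/√0.1750 = 2.391; τ_4 = 62.10/2.391 = 25.98 years.
Total: 2.241 + 45.22 + 43.15 + 25.98 years.

τ = 117 years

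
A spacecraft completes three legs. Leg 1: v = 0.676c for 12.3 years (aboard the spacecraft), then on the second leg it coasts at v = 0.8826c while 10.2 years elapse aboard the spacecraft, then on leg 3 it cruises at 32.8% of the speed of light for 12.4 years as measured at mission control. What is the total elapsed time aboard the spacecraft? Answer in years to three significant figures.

τ = 34.2 years

Leg 1: 12.3 years is already measured aboard the spacecraft.
Leg 2: 10.2 years is already measured aboard the spacecraft.
Leg 3: β = 0.328; γ = 1/√(1 − 0.328²) = 1/√0.8924 = 1.059; τ_3 = 12.4/1.059 = 11.71 years.
Total: 12.30 + 10.20 + 11.71 years.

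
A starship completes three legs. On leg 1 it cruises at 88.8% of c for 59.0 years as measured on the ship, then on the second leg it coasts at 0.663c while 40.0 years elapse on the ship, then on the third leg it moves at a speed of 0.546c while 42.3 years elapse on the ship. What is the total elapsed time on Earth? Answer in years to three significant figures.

Δt = 232 years

Leg 1: β = 0.888; γ = 1/√(1 − 0.888²) = 1/√0.2115 = 2.175; Δt_1 = 2.175 × 59.0 = 128.3 years.
Leg 2: γ = 1/√(1 − 0.663²) = 1/√0.5604 = 1.336; Δt_2 = 1.336 × 40.0 = 53.43 years.
Leg 3: γ = 1/√(1 − 0.546²) = 1/√0.7019 = 1.194; Δt_3 = 1.194 × 42.3 = 50.49 years.
Total: 128.3 + 53.43 + 50.49 years.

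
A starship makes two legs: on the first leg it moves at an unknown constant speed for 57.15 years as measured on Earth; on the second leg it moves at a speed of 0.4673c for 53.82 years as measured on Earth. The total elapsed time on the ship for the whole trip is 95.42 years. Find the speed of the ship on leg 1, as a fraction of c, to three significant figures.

β = 0.547

Leg 1: speed unknown; τ_1 = 57.15/γ_1.
Leg 2: γ = 1/√(1 − 0.4673²) = 1/√0.7816 = 1.131; τ_2 = 53.82/1.131 = 47.58 years.
Total proper time: τ_1 + 47.58 = 95.42, so τ_1 = 95.42 − 47.58 = 47.84 years.
γ_1 = 57.15/47.84 = 1.195; β = √(1 − 1/γ²) = √0.2993.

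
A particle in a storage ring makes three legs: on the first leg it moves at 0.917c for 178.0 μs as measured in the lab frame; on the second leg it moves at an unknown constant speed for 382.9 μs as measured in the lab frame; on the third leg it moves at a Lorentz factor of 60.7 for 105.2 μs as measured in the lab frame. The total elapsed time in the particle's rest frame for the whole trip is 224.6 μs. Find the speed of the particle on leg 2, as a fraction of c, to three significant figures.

Leg 1: γ = 1/√(1 − 0.917²) = 1/√0.1591 = 2.507; τ_1 = 178.0/2.507 = 71.00 μs.
Leg 2: speed unknown; τ_2 = 382.9/γ_2.
Leg 3: γ = 60.7; τ_3 = 105.2/60.70 = 1.733 μs.
Total proper time: 71.00 + τ_2 + 1.733 = 224.6, so τ_2 = 224.6 − 72.74 = 151.9 μs.
γ_2 = 382.9/151.9 = 2.521; β = √(1 − 1/γ²) = √0.8427.

β = 0.918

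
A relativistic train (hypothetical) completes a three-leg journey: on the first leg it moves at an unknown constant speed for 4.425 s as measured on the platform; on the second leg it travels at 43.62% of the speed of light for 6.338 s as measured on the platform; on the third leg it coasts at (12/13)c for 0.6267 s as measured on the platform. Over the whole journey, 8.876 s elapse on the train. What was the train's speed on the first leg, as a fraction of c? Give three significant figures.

Leg 1: speed unknown; τ_1 = 4.425/γ_1.
Leg 2: β = 0.4362; γ = 1/√(1 − 0.4362²) = 1/√0.8097 = 1.111; τ_2 = 6.338/1.111 = 5.703 s.
Leg 3: γ = 1/√(1 − (12/13)²) = 13/5 = 2.600; τ_3 = 0.6267/2.600 = 0.2410 s.
Total proper time: τ_1 + 5.703 + 0.2410 = 8.876, so τ_1 = 8.876 − 5.944 = 2.932 s.
γ_1 = 4.425/2.932 = 1.509; β = √(1 − 1/γ²) = √0.5610.

β = 0.749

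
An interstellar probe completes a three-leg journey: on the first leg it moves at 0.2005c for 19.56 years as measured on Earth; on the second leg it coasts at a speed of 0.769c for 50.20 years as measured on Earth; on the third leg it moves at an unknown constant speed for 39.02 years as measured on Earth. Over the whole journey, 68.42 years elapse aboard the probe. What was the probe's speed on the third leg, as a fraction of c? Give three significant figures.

β = 0.898

Leg 1: γ = 1/√(1 − 0.2005²) = 1/√0.9598 = 1.021; τ_1 = 19.56/1.021 = 19.16 years.
Leg 2: γ = 1/√(1 − 0.769²) = 1/√0.4086 = 1.564; τ_2 = 50.20/1.564 = 32.09 years.
Leg 3: speed unknown; τ_3 = 39.02/γ_3.
Total proper time: 19.16 + 32.09 + τ_3 = 68.42, so τ_3 = 68.42 − 51.25 = 17.17 years.
γ_3 = 39.02/17.17 = 2.273; β = √(1 − 1/γ²) = √0.8064.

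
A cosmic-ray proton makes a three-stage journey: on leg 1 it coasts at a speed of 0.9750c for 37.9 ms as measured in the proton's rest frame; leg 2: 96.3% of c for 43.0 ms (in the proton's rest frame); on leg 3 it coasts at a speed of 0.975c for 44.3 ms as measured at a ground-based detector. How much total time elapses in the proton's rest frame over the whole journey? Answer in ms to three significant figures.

Leg 1: 37.9 ms is already measured in the proton's rest frame.
Leg 2: 43.0 ms is already measured in the proton's rest frame.
Leg 3: γ = 1/√(1 − 0.975²) = 1/√0.04938 = 4.500; τ_3 = 44.3/4.500 = 9.844 ms.
Total: 37.90 + 43.00 + 9.844 ms.

τ = 90.7 ms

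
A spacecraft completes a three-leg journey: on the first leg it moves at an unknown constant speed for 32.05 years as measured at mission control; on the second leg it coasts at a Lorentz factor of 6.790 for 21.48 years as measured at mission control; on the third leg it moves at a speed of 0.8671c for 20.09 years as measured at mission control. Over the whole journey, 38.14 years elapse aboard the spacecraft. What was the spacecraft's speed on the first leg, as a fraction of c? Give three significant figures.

β = 0.627

Leg 1: speed unknown; τ_1 = 32.05/γ_1.
Leg 2: γ = 6.790; τ_2 = 21.48/6.790 = 3.163 years.
Leg 3: γ = 1/√(1 − 0.8671²) = 1/√0.2481 = 2.007; τ_3 = 20.09/2.007 = 10.01 years.
Total proper time: τ_1 + 3.163 + 10.01 = 38.14, so τ_1 = 38.14 − 13.17 = 24.97 years.
γ_1 = 32.05/24.97 = 1.284; β = √(1 − 1/γ²) = √0.3931.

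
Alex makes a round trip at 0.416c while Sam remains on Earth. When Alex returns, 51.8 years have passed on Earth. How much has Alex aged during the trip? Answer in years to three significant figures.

τ = 47.1 years

γ = 1/√(1 − 0.416²) = 1/√0.8269 = 1.100
Alex's clock measures proper time along the trip: τ = Δt/γ = 51.8/1.100 years.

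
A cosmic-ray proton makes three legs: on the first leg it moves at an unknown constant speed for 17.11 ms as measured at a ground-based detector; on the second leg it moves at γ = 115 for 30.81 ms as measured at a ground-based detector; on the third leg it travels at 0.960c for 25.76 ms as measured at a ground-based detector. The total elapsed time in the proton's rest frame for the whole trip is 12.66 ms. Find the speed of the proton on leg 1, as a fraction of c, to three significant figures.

β = 0.953

Leg 1: speed unknown; τ_1 = 17.11/γ_1.
Leg 2: γ = 115; τ_2 = 30.81/115.0 = 0.2679 ms.
Leg 3: γ = 1/√(1 − 0.960²) = 25/7 ≈ 3.571; τ_3 = 25.76/3.571 = 7.213 ms.
Total proper time: τ_1 + 0.2679 + 7.213 = 12.66, so τ_1 = 12.66 − 7.481 = 5.179 ms.
γ_1 = 17.11/5.179 = 3.304; β = √(1 − 1/γ²) = √0.9084.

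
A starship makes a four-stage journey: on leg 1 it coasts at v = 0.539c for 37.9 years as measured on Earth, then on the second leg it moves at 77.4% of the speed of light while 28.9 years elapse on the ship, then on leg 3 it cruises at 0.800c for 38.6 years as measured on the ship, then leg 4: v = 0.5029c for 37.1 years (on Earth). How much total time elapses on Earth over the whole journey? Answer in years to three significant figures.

Leg 1: 37.9 years is already measured on Earth.
Leg 2: β = 0.774; γ = 1/√(1 − 0.774²) = 1/√0.4009 = 1.579; Δt_2 = 1.579 × 28.9 = 45.64 years.
Leg 3: γ = 1/√(1 − 0.800²) = 5/3 ≈ 1.667; Δt_3 = 1.667 × 38.6 = 64.33 years.
Leg 4: 37.1 years is already measured on Earth.
Total: 37.90 + 45.64 + 64.33 + 37.10 years.

Δt = 185 years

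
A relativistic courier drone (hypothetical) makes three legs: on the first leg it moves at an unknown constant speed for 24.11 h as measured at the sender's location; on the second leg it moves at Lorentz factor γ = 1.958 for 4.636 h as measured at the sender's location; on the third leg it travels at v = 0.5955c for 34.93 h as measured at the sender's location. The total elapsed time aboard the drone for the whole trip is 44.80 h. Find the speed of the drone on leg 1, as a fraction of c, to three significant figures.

β = 0.803

Leg 1: speed unknown; τ_1 = 24.11/γ_1.
Leg 2: γ = 1.958; τ_2 = 4.636/1.958 = 2.368 h.
Leg 3: γ = 1/√(1 − 0.5955²) = 1/√0.6454 = 1.245; τ_3 = 34.93/1.245 = 28.06 h.
Total proper time: τ_1 + 2.368 + 28.06 = 44.80, so τ_1 = 44.80 − 30.43 = 14.37 h.
γ_1 = 24.11/14.37 = 1.678; β = √(1 − 1/γ²) = √0.6447.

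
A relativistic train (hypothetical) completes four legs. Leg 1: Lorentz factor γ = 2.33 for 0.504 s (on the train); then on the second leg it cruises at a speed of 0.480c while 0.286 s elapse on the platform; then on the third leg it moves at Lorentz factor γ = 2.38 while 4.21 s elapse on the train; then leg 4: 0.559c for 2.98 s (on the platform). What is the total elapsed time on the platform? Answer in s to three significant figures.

Leg 1: γ = 2.33; Δt_1 = 2.330 × 0.504 = 1.174 s.
Leg 2: 0.286 s is already measured on the platform.
Leg 3: γ = 2.38; Δt_3 = 2.380 × 4.21 = 10.02 s.
Leg 4: 2.98 s is already measured on the platform.
Total: 1.174 + 0.2860 + 10.02 + 2.980 s.

Δt = 14.5 s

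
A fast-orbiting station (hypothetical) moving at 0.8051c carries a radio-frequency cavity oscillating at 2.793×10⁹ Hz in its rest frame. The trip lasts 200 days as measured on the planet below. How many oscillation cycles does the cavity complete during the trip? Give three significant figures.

γ = 1/√(1 − 0.8051²) = 1/√0.3518 = 1.686
The oscillator's own cycle count is N = f × τ where τ is the proper time aboard the station. τ = Δt/γ = 200/1.686 = 118.6 days = 1.025×10⁷ s.
N = 2.793×10⁹ × 1.025×10⁷ = 2.863×10¹⁶.

N = 2.86×10¹⁶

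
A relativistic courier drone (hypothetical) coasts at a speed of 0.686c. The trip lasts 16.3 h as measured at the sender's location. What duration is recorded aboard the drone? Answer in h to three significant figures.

τ = 11.9 h

γ = 1/√(1 − 0.686²) = 1/√0.5294 = 1.374
The interval measured at the sender's location is the dilated one; the clock aboard the drone measures the proper time τ = Δt/γ = 16.3/1.374 h.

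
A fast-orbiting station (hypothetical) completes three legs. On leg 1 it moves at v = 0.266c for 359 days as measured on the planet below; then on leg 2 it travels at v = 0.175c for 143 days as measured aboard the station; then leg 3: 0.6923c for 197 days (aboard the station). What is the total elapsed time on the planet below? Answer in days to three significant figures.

Δt = 777 days

Leg 1: 359 days is already measured on the planet below.
Leg 2: γ = 1/√(1 − 0.175²) = 1/√0.9694 = 1.016; Δt_2 = 1.016 × 143 = 145.2 days.
Leg 3: γ = 1/√(1 − 0.6923²) = 1/√0.5207 = 1.386; Δt_3 = 1.386 × 197 = 273.0 days.
Total: 359.0 + 145.2 + 273.0 days.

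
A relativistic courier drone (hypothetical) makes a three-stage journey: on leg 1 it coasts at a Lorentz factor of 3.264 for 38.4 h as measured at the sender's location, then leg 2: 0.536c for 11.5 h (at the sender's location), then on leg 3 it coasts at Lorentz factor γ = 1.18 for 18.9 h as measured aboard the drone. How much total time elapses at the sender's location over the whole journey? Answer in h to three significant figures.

Leg 1: 38.4 h is already measured at the sender's location.
Leg 2: 11.5 h is already measured at the sender's location.
Leg 3: γ = 1.18; Δt_3 = 1.180 × 18.9 = 22.30 h.
Total: 38.40 + 11.50 + 22.30 h.

Δt = 72.2 h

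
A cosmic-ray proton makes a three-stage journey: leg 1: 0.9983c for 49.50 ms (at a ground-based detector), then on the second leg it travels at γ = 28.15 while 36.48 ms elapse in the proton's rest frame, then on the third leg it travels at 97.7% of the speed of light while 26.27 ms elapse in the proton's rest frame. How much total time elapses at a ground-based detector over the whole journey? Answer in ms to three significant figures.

Δt = 1200 ms

Leg 1: 49.50 ms is already measured at a ground-based detector.
Leg 2: γ = 28.15; Δt_2 = 28.15 × 36.48 = 1027 ms.
Leg 3: β = 0.977; γ = 1/√(1 − 0.977²) = 1/√0.04547 = 4.690; Δt_3 = 4.690 × 26.27 = 123.2 ms.
Total: 49.50 + 1027 + 123.2 ms.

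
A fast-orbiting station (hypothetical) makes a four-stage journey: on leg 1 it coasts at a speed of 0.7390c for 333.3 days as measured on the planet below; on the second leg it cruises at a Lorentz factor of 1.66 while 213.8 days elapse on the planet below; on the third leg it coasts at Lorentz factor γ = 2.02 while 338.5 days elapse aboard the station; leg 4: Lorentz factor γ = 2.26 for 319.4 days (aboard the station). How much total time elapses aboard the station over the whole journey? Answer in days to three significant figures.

τ = 1010 days

Leg 1: γ = 1/√(1 − 0.7390²) = 1/√0.4539 = 1.484; τ_1 = 333.3/1.484 = 224.5 days.
Leg 2: γ = 1.66; τ_2 = 213.8/1.660 = 128.8 days.
Leg 3: 338.5 days is already measured aboard the station.
Leg 4: 319.4 days is already measured aboard the station.
Total: 224.5 + 128.8 + 338.5 + 319.4 days.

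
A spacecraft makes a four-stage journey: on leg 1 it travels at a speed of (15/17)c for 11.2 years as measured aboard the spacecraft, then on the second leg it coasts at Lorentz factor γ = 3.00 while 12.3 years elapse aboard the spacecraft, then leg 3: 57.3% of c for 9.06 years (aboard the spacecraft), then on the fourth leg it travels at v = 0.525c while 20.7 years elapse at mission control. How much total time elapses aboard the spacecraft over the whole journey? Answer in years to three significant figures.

τ = 50.2 years

Leg 1: 11.2 years is already measured aboard the spacecraft.
Leg 2: 12.3 years is already measured aboard the spacecraft.
Leg 3: 9.06 years is already measured aboard the spacecraft.
Leg 4: γ = 1/√(1 − 0.525²) = 1/√0.7244 = 1.175; τ_4 = 20.7/1.175 = 17.62 years.
Total: 11.20 + 12.30 + 9.060 + 17.62 years.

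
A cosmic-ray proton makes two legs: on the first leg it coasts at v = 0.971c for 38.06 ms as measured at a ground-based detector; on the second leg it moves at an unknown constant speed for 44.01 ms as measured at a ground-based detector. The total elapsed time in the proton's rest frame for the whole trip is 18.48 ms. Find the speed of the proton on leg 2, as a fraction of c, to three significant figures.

Leg 1: γ = 1/√(1 − 0.971²) = 1/√0.05716 = 4.183; τ_1 = 38.06/4.183 = 9.099 ms.
Leg 2: speed unknown; τ_2 = 44.01/γ_2.
Total proper time: 9.099 + τ_2 = 18.48, so τ_2 = 18.48 − 9.099 = 9.381 ms.
γ_2 = 44.01/9.381 = 4.692; β = √(1 − 1/γ²) = √0.9546.

β = 0.977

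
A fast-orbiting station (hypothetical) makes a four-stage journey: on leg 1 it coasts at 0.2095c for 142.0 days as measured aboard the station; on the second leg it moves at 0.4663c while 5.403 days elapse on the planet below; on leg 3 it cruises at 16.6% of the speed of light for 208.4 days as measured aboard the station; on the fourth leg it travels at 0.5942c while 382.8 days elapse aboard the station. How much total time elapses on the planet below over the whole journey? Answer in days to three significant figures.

Δt = 838 days

Leg 1: γ = 1/√(1 − 0.2095²) = 1/√0.9561 = 1.023; Δt_1 = 1.023 × 142.0 = 145.2 days.
Leg 2: 5.403 days is already measured on the planet below.
Leg 3: β = 0.166; γ = 1/√(1 − 0.166²) = 1/√0.9724 = 1.014; Δt_3 = 1.014 × 208.4 = 211.3 days.
Leg 4: γ = 1/√(1 − 0.5942²) = 1/√0.6469 = 1.243; Δt_4 = 1.243 × 382.8 = 475.9 days.
Total: 145.2 + 5.403 + 211.3 + 475.9 days.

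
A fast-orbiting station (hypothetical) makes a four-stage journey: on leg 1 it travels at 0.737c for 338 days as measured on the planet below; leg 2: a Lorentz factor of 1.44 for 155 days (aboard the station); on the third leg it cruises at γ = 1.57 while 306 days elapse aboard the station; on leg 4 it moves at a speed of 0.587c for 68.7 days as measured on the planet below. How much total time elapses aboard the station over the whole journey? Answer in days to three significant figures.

τ = 745 days

Leg 1: γ = 1/√(1 − 0.737²) = 1/√0.4568 = 1.480; τ_1 = 338/1.480 = 228.5 days.
Leg 2: 155 days is already measured aboard the station.
Leg 3: 306 days is already measured aboard the station.
Leg 4: γ = 1/√(1 − 0.587²) = 1/√0.6554 = 1.235; τ_4 = 68.7/1.235 = 55.62 days.
Total: 228.5 + 155.0 + 306.0 + 55.62 days.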